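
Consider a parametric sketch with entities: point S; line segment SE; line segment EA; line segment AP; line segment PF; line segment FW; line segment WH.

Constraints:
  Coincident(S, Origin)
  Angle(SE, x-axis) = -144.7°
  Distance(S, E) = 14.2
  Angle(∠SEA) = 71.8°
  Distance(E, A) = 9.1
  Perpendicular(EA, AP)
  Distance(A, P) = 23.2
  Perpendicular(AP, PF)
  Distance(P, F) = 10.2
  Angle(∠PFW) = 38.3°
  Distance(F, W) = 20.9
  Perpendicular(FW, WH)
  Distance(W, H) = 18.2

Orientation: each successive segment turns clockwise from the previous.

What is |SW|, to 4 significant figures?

11.34

S is at the origin; SE runs at -144.7° with length 14.2, so E = (-11.59, -8.206). ∠SEA = 71.8° gives EA at 107.1° from the x-axis; with |EA| = 9.1, A = (-14.26, 0.4921). The perpendicularity gives AP at right angles to EA, so AP runs at 17.10°; with |AP| = 23.2, P = (7.909, 7.314). AP ⟂ PF, so PF runs at -72.90°; with |PF| = 10.2, F = (10.91, -2.435). ∠PFW = 38.3° gives FW at 145.4° from the x-axis; with |FW| = 20.9, W = (-6.295, 9.433). Then |SW| = |W − S| = 11.34.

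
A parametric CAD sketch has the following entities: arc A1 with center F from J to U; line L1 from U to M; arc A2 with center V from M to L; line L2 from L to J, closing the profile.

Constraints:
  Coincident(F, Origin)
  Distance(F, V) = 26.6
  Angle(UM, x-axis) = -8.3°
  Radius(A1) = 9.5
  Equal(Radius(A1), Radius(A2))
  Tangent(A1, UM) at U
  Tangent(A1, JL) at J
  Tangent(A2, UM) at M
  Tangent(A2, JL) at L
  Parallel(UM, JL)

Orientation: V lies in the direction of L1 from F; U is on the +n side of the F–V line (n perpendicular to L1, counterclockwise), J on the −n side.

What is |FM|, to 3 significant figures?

28.2

Tangency of A1 to both parallel lines with radius 9.5 puts U and J at F ± 9.5·n: U = (1.37, 9.40), J = (-1.37, -9.40). Equal radii place M and L the same way about V: M = V + 9.5·n = (27.7, 5.56), L = V − 9.5·n = (25.0, -13.2). Then |FM| = |M − F| = 28.2.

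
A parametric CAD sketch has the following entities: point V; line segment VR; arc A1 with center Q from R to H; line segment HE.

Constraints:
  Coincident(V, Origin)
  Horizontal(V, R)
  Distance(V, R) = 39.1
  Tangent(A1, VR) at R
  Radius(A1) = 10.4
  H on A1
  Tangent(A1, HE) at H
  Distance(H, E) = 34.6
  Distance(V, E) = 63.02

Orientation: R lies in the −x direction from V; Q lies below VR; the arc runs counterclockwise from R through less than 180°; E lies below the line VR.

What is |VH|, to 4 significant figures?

50.84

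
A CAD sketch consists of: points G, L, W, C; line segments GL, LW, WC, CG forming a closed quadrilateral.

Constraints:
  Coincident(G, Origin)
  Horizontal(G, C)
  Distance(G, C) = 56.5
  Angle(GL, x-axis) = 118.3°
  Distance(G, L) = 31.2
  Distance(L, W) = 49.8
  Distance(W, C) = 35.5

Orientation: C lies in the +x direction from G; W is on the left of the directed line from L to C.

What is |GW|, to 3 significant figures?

45.0

Checks: |LW| = 49.80 ✓; |WC| = 35.50 ✓.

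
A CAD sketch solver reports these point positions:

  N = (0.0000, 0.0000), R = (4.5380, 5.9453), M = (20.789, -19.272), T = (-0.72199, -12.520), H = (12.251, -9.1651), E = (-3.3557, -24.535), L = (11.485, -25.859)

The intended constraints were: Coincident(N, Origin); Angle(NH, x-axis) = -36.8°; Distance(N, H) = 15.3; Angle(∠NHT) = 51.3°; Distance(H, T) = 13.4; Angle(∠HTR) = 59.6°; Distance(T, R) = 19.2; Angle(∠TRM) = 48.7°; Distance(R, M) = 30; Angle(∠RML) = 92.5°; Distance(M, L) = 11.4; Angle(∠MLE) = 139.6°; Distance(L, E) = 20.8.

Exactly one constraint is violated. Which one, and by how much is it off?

Distance(L, E) = 20.8 — off by 5.90.

N = (0.00, 0.00) ✓; NH at -36.80° ✓; |NH| = 15.30 ✓; ∠NHT = 51.30° ✓; |HT| = 13.40 ✓; ∠HTR = 59.60° ✓; |TR| = 19.20 ✓; ∠TRM = 48.70° ✓; |RM| = 30.00 ✓; ∠RML = 92.50° ✓; |ML| = 11.40 ✓; ∠MLE = 139.6° ✓; |LE| = 14.90 ✗.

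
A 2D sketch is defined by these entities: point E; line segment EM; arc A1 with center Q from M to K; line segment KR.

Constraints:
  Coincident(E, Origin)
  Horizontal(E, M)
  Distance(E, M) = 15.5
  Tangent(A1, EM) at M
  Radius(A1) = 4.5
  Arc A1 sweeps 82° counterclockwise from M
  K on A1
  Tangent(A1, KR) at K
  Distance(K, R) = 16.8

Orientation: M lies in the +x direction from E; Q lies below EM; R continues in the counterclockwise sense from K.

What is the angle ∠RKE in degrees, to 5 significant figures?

101.33°

On A1, M sits at bearing 90° from Q; an 82° counterclockwise sweep puts K at bearing 172°, so K = Q + 4.5·(cos 172°, sin 172°) = (11.044, -3.8737). Since A1 is tangent to KR there, QK ⟂ KR, so KR runs along (−sin 172°, cos 172°); with |KR| = 16.8, R = (8.7057, -20.510). Then cos ∠RKE = KR·KE / (|KR||KE|), giving 101.33°.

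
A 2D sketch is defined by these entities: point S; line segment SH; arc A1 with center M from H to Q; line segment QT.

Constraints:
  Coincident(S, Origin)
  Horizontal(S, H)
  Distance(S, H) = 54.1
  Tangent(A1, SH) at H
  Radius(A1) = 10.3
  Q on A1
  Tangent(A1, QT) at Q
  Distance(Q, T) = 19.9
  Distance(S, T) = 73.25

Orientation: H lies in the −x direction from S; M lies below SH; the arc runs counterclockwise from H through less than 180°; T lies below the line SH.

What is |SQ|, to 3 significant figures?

64.8

Checks: ∠(MH, HS) = 90.00° ✓; |MQ| = 10.30 ✓; ∠(MQ, QT) = 90.00° ✓; |QT| = 19.90 ✓; |ST| = 73.25 ✓.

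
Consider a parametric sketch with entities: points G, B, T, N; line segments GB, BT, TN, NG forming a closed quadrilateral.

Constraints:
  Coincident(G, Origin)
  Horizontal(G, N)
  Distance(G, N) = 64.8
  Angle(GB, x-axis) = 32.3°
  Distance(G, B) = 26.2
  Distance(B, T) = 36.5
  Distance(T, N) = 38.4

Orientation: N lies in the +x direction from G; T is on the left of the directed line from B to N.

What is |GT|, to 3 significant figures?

62.6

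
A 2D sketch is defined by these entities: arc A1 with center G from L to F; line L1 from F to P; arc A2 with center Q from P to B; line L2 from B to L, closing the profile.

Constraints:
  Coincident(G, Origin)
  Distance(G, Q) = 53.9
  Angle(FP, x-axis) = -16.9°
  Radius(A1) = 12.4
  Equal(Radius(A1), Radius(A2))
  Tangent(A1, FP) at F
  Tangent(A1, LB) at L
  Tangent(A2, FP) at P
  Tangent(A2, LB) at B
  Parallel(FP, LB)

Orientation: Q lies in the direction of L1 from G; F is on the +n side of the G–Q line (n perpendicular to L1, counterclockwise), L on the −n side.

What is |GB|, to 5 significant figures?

55.308

The slot axis is L1's direction at -16.9°, so u = (cos -16.9°, sin -16.9°) = (0.95681, -0.29070) and n = (−sin -16.9°, cos -16.9°) = (0.29070, 0.95681). G is at the origin and Q lies 53.9 along u from G, so Q = 53.9·u = (51.572, -15.669). Tangency of A1 to both parallel lines with radius 12.4 puts F and L at G ± 12.4·n: F = (3.6047, 11.864), L = (-3.6047, -11.864). Equal radii place P and B the same way about Q: P = Q + 12.4·n = (55.177, -3.8044), B = Q − 12.4·n = (47.968, -27.533). Then |GB| = |B − G| = 55.308.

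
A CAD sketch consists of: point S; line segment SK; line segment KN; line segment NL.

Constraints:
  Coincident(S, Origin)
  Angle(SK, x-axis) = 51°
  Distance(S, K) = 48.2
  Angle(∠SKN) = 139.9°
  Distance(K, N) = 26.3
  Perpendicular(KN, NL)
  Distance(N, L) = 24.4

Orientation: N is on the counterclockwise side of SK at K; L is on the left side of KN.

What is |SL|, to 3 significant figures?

63.5

∠SKN = 139.9°, so KN runs at 51.0° + (180° − 139.9°) = 91.1° from the x-axis; with |KN| = 26.3, N = K + 26.3·(cos 91.1°, sin 91.1°) = (29.8, 63.8). KN is perpendicular to NL; with |NL| = 24.4 on the left of KN, L = N + 24.4·(-1.00, -0.0192) = (5.43, 63.3). Then |SL| = |L − S| = 63.5.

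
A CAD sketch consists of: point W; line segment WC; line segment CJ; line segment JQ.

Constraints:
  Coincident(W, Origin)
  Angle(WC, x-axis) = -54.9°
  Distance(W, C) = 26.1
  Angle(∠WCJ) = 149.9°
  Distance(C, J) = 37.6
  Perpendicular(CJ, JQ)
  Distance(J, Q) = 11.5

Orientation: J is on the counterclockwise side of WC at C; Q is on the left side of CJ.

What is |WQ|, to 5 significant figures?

60.201

W is at the origin; WC runs at -54.9° with length 26.1, so C = 26.1·(cos -54.9°, sin -54.9°) = (15.008, -21.354). ∠WCJ = 149.9°, so CJ runs at -54.9° + (180° − 149.9°) = -24.800° from the x-axis; with |CJ| = 37.6, J = C + 37.6·(cos -24.800°, sin -24.800°) = (49.140, -37.125). CJ ⟂ JQ; with |JQ| = 11.5 on the left of CJ, Q = J + 11.5·(0.41945, 0.90778) = (53.964, -26.686). Then |WQ| = |Q − W| = 60.201.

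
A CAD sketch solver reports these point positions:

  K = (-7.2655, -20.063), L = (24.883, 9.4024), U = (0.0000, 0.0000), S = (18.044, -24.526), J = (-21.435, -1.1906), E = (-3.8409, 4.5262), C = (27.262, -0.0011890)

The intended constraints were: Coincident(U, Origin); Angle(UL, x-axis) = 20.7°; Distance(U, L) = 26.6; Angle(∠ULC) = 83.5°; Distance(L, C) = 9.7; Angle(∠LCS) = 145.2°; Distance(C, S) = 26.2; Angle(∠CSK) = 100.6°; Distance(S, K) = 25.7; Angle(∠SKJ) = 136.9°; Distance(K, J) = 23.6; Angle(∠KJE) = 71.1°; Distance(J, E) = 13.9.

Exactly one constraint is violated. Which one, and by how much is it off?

Distance(J, E) = 13.9 — off by 4.60.

U = (0.00, 0.00) ✓; UL at 20.70° ✓; |UL| = 26.60 ✓; ∠ULC = 83.50° ✓; |LC| = 9.700 ✓; ∠LCS = 145.2° ✓; |CS| = 26.20 ✓; ∠CSK = 100.6° ✓; |SK| = 25.70 ✓; ∠SKJ = 136.9° ✓; |KJ| = 23.60 ✓; ∠KJE = 71.10° ✓; |JE| = 18.50 ✗.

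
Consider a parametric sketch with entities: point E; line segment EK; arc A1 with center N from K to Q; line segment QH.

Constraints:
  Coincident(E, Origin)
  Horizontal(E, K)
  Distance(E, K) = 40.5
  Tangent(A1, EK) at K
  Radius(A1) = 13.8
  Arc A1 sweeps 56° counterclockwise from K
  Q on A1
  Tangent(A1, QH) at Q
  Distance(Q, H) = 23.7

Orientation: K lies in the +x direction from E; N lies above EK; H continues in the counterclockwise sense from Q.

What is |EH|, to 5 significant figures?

70.088

E is at the origin; EK is horizontal with |EK| = 40.5 and K on the +x side, so K = (40.500, 0.0000). The tangent condition forces NK to be normal to EK, so N = K + (0, 13.8) = (40.500, 13.800). On A1, K sits at bearing -90° from N; a 56° counterclockwise sweep puts Q at bearing -34°, so Q = N + 13.8·(cos -34°, sin -34°) = (51.941, 6.0831). A1 meets QH tangentially, so NQ is at right angles to QH, so QH runs along (−sin -34°, cos -34°); with |QH| = 23.7, H = (65.194, 25.731). Then |EH| = |H − E| = 70.088.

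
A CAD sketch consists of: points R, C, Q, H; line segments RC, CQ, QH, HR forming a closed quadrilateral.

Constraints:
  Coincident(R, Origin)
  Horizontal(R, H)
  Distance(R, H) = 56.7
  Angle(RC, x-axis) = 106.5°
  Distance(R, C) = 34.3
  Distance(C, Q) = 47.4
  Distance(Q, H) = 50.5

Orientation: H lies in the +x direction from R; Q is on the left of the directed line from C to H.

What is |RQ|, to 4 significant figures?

58.28

Checks: |CQ| = 47.40 ✓; |QH| = 50.50 ✓.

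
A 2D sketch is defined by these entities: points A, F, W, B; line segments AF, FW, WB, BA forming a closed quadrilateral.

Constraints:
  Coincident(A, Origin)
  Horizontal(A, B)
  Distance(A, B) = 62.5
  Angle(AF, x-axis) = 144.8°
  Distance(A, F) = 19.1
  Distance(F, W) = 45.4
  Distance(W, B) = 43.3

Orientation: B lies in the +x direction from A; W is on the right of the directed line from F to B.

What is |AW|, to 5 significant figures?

26.302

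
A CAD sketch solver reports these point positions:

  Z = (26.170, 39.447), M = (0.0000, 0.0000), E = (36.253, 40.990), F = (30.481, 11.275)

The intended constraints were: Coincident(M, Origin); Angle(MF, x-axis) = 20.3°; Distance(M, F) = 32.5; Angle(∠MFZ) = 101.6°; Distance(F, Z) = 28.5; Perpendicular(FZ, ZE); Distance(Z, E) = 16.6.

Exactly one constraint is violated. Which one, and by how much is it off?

Distance(Z, E) = 16.6 — off by 6.40.

M = (0.00, 0.00) ✓; MF at 20.30° ✓; |MF| = 32.50 ✓; ∠MFZ = 101.6° ✓; |FZ| = 28.50 ✓; ∠(FZ, ZE) = 90.00° ✓; |ZE| = 10.20 ✗.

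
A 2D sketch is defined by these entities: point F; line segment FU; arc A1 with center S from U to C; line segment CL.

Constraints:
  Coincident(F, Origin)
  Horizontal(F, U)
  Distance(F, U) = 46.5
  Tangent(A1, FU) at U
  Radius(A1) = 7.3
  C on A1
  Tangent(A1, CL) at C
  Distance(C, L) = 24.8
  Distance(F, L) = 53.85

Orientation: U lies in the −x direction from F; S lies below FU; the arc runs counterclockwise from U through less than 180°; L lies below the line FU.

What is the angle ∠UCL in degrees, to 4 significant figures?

122.5°

F is at the origin; FU is horizontal with |FU| = 46.5 and U on the −x side, so U = (-46.50, 0.000). Tangency of A1 to FU means the radius SU is perpendicular to FU, so S = U + (0, -7.3) = (-46.50, -7.300). Since SC ⟂ CL (tangency), |SL| = √(7.3² + 24.8²) = 25.85 regardless of where C sits on A1. So L lies on both circle(F, 53.85) and circle(S, 25.85); the below-FU intersection is L = (-42.66, -32.87). C is the foot of the tangent from L: C = (-53.12, -10.38).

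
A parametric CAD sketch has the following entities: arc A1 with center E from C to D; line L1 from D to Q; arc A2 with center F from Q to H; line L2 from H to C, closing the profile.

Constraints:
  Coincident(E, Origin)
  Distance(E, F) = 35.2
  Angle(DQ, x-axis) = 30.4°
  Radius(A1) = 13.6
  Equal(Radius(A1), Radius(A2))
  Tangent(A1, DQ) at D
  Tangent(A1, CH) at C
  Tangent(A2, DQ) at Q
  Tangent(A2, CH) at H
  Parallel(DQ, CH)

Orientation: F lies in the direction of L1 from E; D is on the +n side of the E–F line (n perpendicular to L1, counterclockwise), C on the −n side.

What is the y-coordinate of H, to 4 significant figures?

6.082

Tangency of A1 to both parallel lines with radius 13.6 puts D and C at E ± 13.6·n: D = (-6.882, 11.73), C = (6.882, -11.73). Equal radii place Q and H the same way about F: Q = F + 13.6·n = (23.48, 29.54), H = F − 13.6·n = (37.24, 6.082). So H.y = 6.082.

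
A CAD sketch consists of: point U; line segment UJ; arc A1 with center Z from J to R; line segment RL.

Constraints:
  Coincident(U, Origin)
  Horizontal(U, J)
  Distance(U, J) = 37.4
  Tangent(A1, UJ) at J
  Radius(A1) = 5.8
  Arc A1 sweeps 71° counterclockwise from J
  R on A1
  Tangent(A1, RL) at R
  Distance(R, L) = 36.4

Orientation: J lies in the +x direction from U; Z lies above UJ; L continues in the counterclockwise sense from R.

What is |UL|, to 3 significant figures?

66.8

U is at the origin; U and J share the same y with |UJ| = 37.4 and J on the +x side, so J = (37.4, 0.00). Since A1 is tangent to UJ there, ZJ ⟂ UJ, so Z = J + (0, 5.8) = (37.4, 5.80). On A1, J sits at bearing -90° from Z; a 71° counterclockwise sweep puts R at bearing -19°, so R = Z + 5.8·(cos -19°, sin -19°) = (42.9, 3.91). A1 meets RL tangentially, so ZR is at right angles to RL, so RL runs along (−sin -19°, cos -19°); with |RL| = 36.4, L = (54.7, 38.3). Then |UL| = |L − U| = 66.8.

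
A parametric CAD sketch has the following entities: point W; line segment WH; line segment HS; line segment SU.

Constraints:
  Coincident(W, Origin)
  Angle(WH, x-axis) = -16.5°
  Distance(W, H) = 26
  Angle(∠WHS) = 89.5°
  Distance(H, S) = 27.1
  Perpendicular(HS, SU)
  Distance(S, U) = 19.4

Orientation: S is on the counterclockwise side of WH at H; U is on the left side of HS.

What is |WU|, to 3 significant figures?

27.7

W is at the origin; WH runs at -16.5° with length 26.0, so H = 26.0·(cos -16.5°, sin -16.5°) = (24.9, -7.38). ∠WHS = 89.5°, so HS runs at -16.5° + (180° − 89.5°) = 74.0° from the x-axis; with |HS| = 27.1, S = H + 27.1·(cos 74.0°, sin 74.0°) = (32.4, 18.7). The perpendicularity gives SU at right angles to HS; with |SU| = 19.4 on the left of HS, U = S + 19.4·(-0.961, 0.276) = (13.8, 24.0). Then |WU| = |U − W| = 27.7.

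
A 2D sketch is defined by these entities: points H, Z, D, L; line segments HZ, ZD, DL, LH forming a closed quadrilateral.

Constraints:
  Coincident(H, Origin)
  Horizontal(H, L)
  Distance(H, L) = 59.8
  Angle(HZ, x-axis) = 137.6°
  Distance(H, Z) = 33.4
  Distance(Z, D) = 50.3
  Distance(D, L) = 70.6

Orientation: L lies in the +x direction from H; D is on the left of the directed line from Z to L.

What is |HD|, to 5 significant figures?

56.025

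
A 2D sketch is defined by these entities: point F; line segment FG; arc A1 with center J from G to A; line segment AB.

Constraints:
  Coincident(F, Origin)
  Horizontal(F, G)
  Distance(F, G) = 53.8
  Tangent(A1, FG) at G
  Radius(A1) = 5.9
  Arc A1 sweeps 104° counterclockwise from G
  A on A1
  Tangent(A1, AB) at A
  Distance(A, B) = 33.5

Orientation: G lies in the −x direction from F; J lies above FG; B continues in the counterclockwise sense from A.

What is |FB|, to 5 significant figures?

68.868

F is at the origin; FG is horizontal with |FG| = 53.8 and G on the −x side, so G = (-53.800, 0.0000). The tangent condition forces JG to be normal to FG, so J = G + (0, 5.9) = (-53.800, 5.9000). On A1, G sits at bearing -90° from J; a 104° counterclockwise sweep puts A at bearing 14°, so A = J + 5.9·(cos 14°, sin 14°) = (-48.075, 7.3273). A1 meets AB tangentially, so JA is at right angles to AB, so AB runs along (−sin 14°, cos 14°); with |AB| = 33.5, B = (-56.180, 39.832). Then |FB| = |B − F| = 68.868.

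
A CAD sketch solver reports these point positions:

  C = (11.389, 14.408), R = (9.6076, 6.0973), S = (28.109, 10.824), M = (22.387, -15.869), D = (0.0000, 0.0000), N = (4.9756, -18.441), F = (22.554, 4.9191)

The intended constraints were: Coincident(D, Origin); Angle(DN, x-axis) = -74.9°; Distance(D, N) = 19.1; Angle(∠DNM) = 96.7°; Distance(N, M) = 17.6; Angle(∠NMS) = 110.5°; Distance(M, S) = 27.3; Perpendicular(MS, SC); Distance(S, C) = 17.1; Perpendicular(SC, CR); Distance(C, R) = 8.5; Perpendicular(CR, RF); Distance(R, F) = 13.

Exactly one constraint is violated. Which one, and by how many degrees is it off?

Perpendicular(CR, RF) — off by 6.90°.

D = (0.00, 0.00) ✓; DN at -74.90° ✓; |DN| = 19.10 ✓; ∠DNM = 96.70° ✓; |NM| = 17.60 ✓; ∠NMS = 110.5° ✓; |MS| = 27.30 ✓; ∠(MS, SC) = 90.00° ✓; |SC| = 17.10 ✓; ∠(SC, CR) = 90.00° ✓; |CR| = 8.499 ✓; ∠(CR, RF) = 96.90° ✗; |RF| = 13.00 ✓.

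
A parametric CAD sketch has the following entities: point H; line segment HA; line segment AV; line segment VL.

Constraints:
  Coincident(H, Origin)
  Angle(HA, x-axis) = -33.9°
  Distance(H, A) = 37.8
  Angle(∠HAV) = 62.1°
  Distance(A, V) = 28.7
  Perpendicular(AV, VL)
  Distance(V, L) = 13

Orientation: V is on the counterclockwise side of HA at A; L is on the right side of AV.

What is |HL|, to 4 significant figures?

47.70

∠HAV = 62.1°, so AV runs at -33.9° + (180° − 62.1°) = 84.00° from the x-axis; with |AV| = 28.7, V = A + 28.7·(cos 84.00°, sin 84.00°) = (34.37, 7.460). The perpendicularity gives VL at right angles to AV; with |VL| = 13.0 on the right of AV, L = V + 13.0·(0.9945, -0.1045) = (47.30, 6.101). Then |HL| = |L − H| = 47.70.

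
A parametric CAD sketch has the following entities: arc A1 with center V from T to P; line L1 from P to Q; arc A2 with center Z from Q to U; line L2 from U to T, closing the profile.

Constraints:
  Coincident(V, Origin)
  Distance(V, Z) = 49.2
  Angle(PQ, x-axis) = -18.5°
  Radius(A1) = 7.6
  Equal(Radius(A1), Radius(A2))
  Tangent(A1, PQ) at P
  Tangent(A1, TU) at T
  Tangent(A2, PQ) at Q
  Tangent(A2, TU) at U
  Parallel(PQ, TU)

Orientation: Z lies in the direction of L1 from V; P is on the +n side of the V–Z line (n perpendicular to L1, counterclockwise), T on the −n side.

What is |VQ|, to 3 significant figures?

49.8

The slot axis is L1's direction at -18.5°, so u = (cos -18.5°, sin -18.5°) = (0.948, -0.317) and n = (−sin -18.5°, cos -18.5°) = (0.317, 0.948). V is at the origin and Z lies 49.2 along u from V, so Z = 49.2·u = (46.7, -15.6). Tangency of A1 to both parallel lines with radius 7.6 puts P and T at V ± 7.6·n: P = (2.41, 7.21), T = (-2.41, -7.21). Equal radii place Q and U the same way about Z: Q = Z + 7.6·n = (49.1, -8.40), U = Z − 7.6·n = (44.2, -22.8). Then |VQ| = |Q − V| = 49.8.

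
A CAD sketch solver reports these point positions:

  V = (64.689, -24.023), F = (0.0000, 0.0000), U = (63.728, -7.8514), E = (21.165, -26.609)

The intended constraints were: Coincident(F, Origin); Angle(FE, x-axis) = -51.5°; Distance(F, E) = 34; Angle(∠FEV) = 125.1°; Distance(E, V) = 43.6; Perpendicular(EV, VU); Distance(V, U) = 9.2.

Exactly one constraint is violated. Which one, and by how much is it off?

Distance(V, U) = 9.2 — off by 7.00.

F = (0.00, 0.00) ✓; FE at -51.50° ✓; |FE| = 34.00 ✓; ∠FEV = 125.1° ✓; |EV| = 43.60 ✓; ∠(EV, VU) = 90.00° ✓; |VU| = 16.20 ✗.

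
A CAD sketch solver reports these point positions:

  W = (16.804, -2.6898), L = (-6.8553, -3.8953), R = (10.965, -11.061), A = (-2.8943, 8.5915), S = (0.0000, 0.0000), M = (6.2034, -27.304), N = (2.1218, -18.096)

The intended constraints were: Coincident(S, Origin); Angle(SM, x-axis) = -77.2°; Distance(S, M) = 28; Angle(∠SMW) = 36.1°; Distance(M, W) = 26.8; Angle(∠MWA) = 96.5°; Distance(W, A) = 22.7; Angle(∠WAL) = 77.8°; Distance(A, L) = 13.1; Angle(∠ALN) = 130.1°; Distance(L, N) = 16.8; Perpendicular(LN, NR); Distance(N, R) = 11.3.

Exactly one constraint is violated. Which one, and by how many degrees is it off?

Perpendicular(LN, NR) — off by 6.20°.

S = (0.00, 0.00) ✓; SM at -77.20° ✓; |SM| = 28.00 ✓; ∠SMW = 36.10° ✓; |MW| = 26.80 ✓; ∠MWA = 96.50° ✓; |WA| = 22.70 ✓; ∠WAL = 77.80° ✓; |AL| = 13.10 ✓; ∠ALN = 130.1° ✓; |LN| = 16.80 ✓; ∠(LN, NR) = 96.20° ✗; |NR| = 11.30 ✓.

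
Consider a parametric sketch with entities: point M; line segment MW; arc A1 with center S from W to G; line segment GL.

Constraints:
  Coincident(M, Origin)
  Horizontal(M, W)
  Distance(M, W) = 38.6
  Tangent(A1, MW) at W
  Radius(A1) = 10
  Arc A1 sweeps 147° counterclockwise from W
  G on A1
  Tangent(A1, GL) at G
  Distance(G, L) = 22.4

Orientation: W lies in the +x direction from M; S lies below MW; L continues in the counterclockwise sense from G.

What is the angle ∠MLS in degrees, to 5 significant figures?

26.564°

On A1, W sits at bearing 90° from S; a 147° counterclockwise sweep puts G at bearing 237°, so G = S + 10.0·(cos 237°, sin 237°) = (33.154, -18.387). Tangency of A1 to GL means the radius SG is perpendicular to GL, so GL runs along (−sin 237°, cos 237°); with |GL| = 22.4, L = (51.940, -30.587). Then cos ∠MLS = LM·LS / (|LM||LS|), giving 26.564°.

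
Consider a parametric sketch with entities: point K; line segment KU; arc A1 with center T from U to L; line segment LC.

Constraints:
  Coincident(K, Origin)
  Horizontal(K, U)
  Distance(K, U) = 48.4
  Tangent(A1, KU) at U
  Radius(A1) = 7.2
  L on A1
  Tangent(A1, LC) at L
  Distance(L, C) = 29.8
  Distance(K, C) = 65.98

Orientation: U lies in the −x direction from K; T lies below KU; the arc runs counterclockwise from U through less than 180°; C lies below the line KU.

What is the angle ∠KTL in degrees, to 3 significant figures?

174°

Checks: K = (0.00, 0.00) ✓; |TL| = 7.200 ✓; ∠(TL, LC) = 90.00° ✓; |LC| = 29.80 ✓; |KC| = 65.98 ✓.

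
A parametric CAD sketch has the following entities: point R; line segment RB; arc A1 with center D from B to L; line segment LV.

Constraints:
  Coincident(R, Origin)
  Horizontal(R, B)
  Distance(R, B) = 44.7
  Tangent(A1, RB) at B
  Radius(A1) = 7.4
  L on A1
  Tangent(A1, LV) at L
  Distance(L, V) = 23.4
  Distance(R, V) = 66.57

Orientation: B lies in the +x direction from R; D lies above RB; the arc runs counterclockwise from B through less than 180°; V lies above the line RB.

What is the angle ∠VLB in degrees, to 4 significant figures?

148.0°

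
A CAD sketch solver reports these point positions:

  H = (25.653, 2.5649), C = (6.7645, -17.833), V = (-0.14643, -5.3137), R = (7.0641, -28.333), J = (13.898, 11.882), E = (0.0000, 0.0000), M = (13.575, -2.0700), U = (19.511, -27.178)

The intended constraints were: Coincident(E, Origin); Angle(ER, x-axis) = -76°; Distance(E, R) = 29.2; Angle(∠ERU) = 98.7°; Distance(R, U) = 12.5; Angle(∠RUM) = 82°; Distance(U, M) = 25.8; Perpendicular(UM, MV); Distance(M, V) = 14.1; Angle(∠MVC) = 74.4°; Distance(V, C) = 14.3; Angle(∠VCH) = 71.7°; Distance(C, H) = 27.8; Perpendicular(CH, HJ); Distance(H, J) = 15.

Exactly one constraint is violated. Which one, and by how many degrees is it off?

Perpendicular(CH, HJ) — off by 4.40°.

E = (0.00, 0.00) ✓; ER at -76.00° ✓; |ER| = 29.20 ✓; ∠ERU = 98.70° ✓; |RU| = 12.50 ✓; ∠RUM = 82.00° ✓; |UM| = 25.80 ✓; ∠(UM, MV) = 90.00° ✓; |MV| = 14.10 ✓; ∠MVC = 74.40° ✓; |VC| = 14.30 ✓; ∠VCH = 71.70° ✓; |CH| = 27.80 ✓; ∠(CH, HJ) = 94.40° ✗; |HJ| = 15.00 ✓.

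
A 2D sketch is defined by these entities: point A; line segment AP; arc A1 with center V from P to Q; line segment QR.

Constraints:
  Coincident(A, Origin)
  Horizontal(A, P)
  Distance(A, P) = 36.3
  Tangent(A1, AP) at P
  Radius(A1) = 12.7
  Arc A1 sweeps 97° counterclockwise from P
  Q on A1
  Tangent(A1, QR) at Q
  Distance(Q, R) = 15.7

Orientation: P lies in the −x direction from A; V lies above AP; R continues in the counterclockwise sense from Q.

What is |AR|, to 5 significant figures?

39.315

A is at the origin; A and P share the same y with |AP| = 36.3 and P on the −x side, so P = (-36.300, 0.0000). The tangent condition forces VP to be normal to AP, so V = P + (0, 12.7) = (-36.300, 12.700). On A1, P sits at bearing -90° from V; a 97° counterclockwise sweep puts Q at bearing 7°, so Q = V + 12.7·(cos 7°, sin 7°) = (-23.695, 14.248). Tangency of A1 to QR means the radius VQ is perpendicular to QR, so QR runs along (−sin 7°, cos 7°); with |QR| = 15.7, R = (-25.608, 29.831). Then |AR| = |R − A| = 39.315.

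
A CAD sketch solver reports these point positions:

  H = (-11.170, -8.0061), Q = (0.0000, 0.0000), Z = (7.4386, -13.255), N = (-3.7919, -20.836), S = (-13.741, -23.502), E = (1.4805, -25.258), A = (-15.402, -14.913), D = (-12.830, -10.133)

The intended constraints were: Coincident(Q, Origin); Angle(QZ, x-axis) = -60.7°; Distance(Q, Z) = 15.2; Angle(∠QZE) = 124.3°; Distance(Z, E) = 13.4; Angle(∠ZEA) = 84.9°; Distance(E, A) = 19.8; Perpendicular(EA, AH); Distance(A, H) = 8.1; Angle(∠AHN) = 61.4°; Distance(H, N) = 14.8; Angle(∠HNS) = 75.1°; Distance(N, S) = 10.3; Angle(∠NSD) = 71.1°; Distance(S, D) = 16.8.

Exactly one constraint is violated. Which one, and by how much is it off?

Distance(S, D) = 16.8 — off by 3.40.

Q = (0.00, 0.00) ✓; QZ at -60.70° ✓; |QZ| = 15.20 ✓; ∠QZE = 124.3° ✓; |ZE| = 13.40 ✓; ∠ZEA = 84.90° ✓; |EA| = 19.80 ✓; ∠(EA, AH) = 90.00° ✓; |AH| = 8.100 ✓; ∠AHN = 61.40° ✓; |HN| = 14.80 ✓; ∠HNS = 75.10° ✓; |NS| = 10.30 ✓; ∠NSD = 71.10° ✓; |SD| = 13.40 ✗.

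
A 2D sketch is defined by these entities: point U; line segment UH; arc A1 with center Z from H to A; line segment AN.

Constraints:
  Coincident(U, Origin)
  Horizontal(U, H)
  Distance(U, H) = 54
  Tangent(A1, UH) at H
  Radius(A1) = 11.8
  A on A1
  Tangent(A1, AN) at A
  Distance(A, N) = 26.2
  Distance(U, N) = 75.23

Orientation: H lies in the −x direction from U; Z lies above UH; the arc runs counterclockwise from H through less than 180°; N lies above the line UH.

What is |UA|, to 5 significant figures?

50.089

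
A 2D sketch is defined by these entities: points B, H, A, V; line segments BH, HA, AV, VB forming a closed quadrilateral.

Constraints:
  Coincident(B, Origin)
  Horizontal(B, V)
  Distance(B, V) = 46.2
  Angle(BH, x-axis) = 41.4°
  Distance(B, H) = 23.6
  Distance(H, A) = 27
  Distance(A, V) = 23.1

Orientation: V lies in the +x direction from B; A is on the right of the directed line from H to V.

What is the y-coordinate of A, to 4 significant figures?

-10.24

Checks: BH at 41.40° ✓; |HA| = 27.00 ✓; |AV| = 23.10 ✓.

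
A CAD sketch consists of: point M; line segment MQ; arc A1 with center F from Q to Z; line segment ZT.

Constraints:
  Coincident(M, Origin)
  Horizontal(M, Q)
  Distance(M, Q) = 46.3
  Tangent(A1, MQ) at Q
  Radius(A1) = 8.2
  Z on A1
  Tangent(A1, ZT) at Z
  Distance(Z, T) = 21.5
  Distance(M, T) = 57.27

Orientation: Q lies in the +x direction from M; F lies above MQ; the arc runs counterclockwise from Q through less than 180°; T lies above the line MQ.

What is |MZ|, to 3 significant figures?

55.2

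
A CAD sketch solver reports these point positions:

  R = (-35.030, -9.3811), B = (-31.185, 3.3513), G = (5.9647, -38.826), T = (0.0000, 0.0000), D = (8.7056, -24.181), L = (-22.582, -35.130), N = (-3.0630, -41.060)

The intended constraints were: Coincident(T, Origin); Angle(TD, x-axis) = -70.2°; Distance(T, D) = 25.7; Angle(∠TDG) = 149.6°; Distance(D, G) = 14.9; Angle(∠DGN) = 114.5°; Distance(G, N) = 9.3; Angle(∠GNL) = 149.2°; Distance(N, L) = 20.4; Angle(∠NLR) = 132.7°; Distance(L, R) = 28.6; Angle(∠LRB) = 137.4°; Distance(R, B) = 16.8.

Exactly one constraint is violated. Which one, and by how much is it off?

Distance(R, B) = 16.8 — off by 3.50.

T = (0.00, 0.00) ✓; TD at -70.20° ✓; |TD| = 25.70 ✓; ∠TDG = 149.6° ✓; |DG| = 14.90 ✓; ∠DGN = 114.5° ✓; |GN| = 9.300 ✓; ∠GNL = 149.2° ✓; |NL| = 20.40 ✓; ∠NLR = 132.7° ✓; |LR| = 28.60 ✓; ∠LRB = 137.4° ✓; |RB| = 13.30 ✗.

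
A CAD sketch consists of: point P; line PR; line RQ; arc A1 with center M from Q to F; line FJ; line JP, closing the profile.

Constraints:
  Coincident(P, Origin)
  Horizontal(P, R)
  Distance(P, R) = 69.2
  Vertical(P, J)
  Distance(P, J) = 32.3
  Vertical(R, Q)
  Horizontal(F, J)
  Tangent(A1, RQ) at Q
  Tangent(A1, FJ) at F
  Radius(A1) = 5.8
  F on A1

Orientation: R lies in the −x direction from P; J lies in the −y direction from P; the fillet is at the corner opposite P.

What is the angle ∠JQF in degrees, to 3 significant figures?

40.2°

The virtual corner opposite P is at (-69.2, -32.3). The tangent condition forces MQ to be normal to RQ and A1 meets FJ tangentially, so MF is at right angles to FJ, with radius 5.8, so the center M sits 5.8 in from both sides at M = (-63.4, -26.5). That places the tangent points at Q = (-69.2, -26.5) on RQ and F = (-63.4, -32.3) on FJ. Then cos ∠JQF = QJ·QF / (|QJ||QF|), giving 40.2°.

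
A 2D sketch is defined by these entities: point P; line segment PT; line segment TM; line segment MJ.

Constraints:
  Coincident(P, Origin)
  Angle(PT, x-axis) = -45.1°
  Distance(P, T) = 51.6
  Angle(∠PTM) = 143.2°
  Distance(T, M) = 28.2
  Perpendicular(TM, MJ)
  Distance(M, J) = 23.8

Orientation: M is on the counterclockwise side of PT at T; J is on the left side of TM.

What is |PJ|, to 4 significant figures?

69.88

P is at the origin; PT runs at -45.1° with length 51.6, so T = 51.6·(cos -45.1°, sin -45.1°) = (36.42, -36.55). ∠PTM = 143.2°, so TM runs at -45.1° + (180° − 143.2°) = -8.300° from the x-axis; with |TM| = 28.2, M = T + 28.2·(cos -8.300°, sin -8.300°) = (64.33, -40.62). TM is perpendicular to MJ; with |MJ| = 23.8 on the left of TM, J = M + 23.8·(0.1444, 0.9895) = (67.76, -17.07). Then |PJ| = |J − P| = 69.88.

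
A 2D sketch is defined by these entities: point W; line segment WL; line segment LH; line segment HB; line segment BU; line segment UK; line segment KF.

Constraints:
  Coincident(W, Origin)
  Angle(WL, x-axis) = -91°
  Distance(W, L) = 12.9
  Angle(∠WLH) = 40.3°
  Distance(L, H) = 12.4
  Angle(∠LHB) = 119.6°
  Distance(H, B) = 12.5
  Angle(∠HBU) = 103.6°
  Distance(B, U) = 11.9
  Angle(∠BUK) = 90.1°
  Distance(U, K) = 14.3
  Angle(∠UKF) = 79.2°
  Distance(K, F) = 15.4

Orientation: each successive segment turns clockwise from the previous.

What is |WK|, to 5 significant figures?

9.7497

∠HBU = 103.6° gives BU at -7.5000° from the x-axis; with |BU| = 11.9, U = (8.2191, 6.8062). ∠BUK = 90.1° gives UK at -97.400° from the x-axis; with |UK| = 14.3, K = (6.3773, -7.3747). Then |WK| = |K − W| = 9.7497.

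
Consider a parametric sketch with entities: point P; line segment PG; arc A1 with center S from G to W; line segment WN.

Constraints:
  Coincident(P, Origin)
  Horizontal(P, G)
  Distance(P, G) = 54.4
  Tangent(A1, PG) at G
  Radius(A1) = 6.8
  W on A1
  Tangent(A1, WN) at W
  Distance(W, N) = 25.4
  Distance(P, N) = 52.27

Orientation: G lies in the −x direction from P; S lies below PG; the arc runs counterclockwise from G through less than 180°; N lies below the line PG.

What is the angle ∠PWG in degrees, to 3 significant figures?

55.1°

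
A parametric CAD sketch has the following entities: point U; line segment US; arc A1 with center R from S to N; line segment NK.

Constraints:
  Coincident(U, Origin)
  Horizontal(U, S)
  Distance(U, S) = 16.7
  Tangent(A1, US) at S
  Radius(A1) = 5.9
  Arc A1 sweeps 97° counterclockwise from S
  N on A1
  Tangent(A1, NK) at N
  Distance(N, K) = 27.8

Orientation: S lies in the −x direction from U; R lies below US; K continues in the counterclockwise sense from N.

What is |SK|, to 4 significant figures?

34.30

U is at the origin; US is horizontal with |US| = 16.7 and S on the −x side, so S = (-16.70, 0.000). Tangency of A1 to US means the radius RS is perpendicular to US, so R = S + (0, -5.9) = (-16.70, -5.900). On A1, S sits at bearing 90° from R; a 97° counterclockwise sweep puts N at bearing 187°, so N = R + 5.9·(cos 187°, sin 187°) = (-22.56, -6.619). The tangent condition forces RN to be normal to NK, so NK runs along (−sin 187°, cos 187°); with |NK| = 27.8, K = (-19.17, -34.21). Then |SK| = |K − S| = 34.30.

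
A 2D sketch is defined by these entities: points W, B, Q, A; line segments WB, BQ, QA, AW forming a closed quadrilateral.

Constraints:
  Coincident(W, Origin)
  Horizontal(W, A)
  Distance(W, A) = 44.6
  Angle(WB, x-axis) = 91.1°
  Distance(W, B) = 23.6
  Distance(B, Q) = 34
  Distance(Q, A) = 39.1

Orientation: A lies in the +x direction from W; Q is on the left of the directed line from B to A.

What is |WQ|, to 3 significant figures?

48.0

Checks: |BQ| = 34.00 ✓; |QA| = 39.10 ✓.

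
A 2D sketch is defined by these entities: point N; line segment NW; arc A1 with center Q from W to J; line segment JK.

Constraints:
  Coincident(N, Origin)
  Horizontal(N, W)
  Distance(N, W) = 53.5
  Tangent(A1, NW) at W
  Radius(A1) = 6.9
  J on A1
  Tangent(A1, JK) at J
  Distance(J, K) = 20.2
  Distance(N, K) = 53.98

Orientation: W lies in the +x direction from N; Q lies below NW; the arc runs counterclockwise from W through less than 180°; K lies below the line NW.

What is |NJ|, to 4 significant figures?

47.11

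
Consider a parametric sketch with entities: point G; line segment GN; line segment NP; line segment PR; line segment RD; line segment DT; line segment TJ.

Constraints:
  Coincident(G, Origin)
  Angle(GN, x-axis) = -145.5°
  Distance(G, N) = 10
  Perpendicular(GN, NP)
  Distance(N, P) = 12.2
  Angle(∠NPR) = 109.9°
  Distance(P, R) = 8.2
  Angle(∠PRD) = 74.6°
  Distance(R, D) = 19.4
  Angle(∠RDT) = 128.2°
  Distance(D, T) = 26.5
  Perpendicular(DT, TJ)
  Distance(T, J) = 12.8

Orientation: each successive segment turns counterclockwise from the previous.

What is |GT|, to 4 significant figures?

30.13

G is at the origin; GN runs at -145.5° with length 10.0, so N = (-8.241, -5.664). The perpendicularity gives NP at right angles to GN, so NP runs at -55.50°; with |NP| = 12.2, P = (-1.331, -15.72). ∠NPR = 109.9° gives PR at 14.60° from the x-axis; with |PR| = 8.2, R = (6.604, -13.65). ∠PRD = 74.6° gives RD at 120.0° from the x-axis; with |RD| = 19.4, D = (-3.096, 3.149). ∠RDT = 128.2° gives DT at 171.8° from the x-axis; with |DT| = 26.5, T = (-29.32, 6.929). Then |GT| = |T − G| = 30.13.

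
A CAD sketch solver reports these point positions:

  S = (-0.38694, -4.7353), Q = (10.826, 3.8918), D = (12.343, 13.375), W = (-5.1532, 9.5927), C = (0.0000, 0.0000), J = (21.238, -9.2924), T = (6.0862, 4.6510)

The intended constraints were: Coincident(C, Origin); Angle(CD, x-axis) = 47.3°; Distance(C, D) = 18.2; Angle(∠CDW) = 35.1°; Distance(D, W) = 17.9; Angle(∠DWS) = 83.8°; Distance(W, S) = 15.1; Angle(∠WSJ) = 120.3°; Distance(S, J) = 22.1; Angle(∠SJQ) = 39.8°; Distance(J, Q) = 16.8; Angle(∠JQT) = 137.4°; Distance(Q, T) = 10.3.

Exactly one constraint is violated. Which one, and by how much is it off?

Distance(Q, T) = 10.3 — off by 5.50.

C = (0.00, 0.00) ✓; CD at 47.30° ✓; |CD| = 18.20 ✓; ∠CDW = 35.10° ✓; |DW| = 17.90 ✓; ∠DWS = 83.80° ✓; |WS| = 15.10 ✓; ∠WSJ = 120.3° ✓; |SJ| = 22.10 ✓; ∠SJQ = 39.80° ✓; |JQ| = 16.80 ✓; ∠JQT = 137.4° ✓; |QT| = 4.800 ✗.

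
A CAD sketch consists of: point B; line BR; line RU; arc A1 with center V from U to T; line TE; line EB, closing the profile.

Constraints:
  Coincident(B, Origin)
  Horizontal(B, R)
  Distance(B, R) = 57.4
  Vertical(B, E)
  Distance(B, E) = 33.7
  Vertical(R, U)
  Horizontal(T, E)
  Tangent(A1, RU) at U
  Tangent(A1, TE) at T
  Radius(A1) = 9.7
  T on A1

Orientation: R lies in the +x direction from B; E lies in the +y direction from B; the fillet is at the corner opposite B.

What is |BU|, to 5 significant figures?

62.215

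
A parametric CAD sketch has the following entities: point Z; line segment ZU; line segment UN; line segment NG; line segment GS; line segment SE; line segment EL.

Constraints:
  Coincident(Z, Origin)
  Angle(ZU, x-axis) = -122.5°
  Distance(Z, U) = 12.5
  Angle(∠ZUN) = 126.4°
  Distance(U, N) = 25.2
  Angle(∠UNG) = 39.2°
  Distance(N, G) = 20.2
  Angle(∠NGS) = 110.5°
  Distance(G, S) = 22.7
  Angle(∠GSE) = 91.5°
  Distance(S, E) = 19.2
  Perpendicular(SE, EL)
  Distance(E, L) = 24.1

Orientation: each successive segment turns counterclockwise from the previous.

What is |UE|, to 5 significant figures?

15.532

Z is at the origin; ZU runs at -122.5° with length 12.5, so U = (-6.7162, -10.542). ∠ZUN = 126.4° gives UN at -68.900° from the x-axis; with |UN| = 25.2, N = (2.3557, -34.053). ∠UNG = 39.2° gives NG at 71.900° from the x-axis; with |NG| = 20.2, G = (8.6313, -14.852). ∠NGS = 110.5° gives GS at 141.40° from the x-axis; with |GS| = 22.7, S = (-9.1092, -0.69034). ∠GSE = 91.5° gives SE at -130.10° from the x-axis; with |SE| = 19.2, E = (-21.476, -15.377). Then |UE| = |E − U| = 15.532.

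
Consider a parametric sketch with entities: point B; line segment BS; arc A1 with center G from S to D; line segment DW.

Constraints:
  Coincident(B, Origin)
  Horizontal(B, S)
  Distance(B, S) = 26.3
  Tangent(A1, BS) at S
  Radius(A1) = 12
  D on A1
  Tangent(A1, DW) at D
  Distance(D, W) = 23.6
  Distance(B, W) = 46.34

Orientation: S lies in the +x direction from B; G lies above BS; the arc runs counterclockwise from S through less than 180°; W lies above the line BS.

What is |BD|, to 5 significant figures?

40.893

Checks: |BS| = 26.30 ✓; |GD| = 12.00 ✓; ∠(GD, DW) = 90.00° ✓; |DW| = 23.60 ✓; |BW| = 46.34 ✓.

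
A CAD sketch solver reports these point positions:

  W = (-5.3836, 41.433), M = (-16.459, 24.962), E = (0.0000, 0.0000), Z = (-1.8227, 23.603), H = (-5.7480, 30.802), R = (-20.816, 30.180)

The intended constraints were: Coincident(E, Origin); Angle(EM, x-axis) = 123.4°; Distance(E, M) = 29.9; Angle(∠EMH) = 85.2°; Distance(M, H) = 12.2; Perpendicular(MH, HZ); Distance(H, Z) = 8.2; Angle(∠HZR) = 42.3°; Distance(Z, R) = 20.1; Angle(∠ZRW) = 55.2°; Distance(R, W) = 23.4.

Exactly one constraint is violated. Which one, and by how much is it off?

Distance(R, W) = 23.4 — off by 4.30.

E = (0.00, 0.00) ✓; EM at 123.4° ✓; |EM| = 29.90 ✓; ∠EMH = 85.20° ✓; |MH| = 12.20 ✓; ∠(MH, HZ) = 90.00° ✓; |HZ| = 8.200 ✓; ∠HZR = 42.30° ✓; |ZR| = 20.10 ✓; ∠ZRW = 55.20° ✓; |RW| = 19.10 ✗.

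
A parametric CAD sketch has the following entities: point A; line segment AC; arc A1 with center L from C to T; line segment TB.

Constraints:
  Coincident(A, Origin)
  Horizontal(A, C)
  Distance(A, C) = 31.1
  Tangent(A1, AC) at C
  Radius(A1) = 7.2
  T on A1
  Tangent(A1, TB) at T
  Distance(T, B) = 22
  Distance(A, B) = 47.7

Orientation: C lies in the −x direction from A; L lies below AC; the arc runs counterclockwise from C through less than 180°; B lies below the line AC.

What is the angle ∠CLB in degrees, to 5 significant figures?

163.86°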